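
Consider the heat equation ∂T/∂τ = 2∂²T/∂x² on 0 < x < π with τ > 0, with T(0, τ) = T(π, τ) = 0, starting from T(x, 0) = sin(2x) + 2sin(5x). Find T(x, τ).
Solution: Separating variables: T = Σ c_n exp(-2n²τ) sin(nx). From T(x,0) = sin(2x) + 2sin(5x): c_2=1, c_5=2.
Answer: T(x, τ) = exp(-8τ)sin(2x) + 2exp(-50τ)sin(5x)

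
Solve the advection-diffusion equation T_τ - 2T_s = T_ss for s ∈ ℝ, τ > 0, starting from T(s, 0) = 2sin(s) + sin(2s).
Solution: Moving frame: η = s + 2τ, σ = τ, T = u(η,σ), so T_τ = u_σ + 2u_η and T_ss = u_ηη.
Hence T_τ - 2T_s = u_σ and the PDE becomes the heat equation u_σ = u_ηη on η ∈ ℝ.
Initial data: u(η,0) = T(η,0) = 2sin(η) + sin(2η). Each mode sin(nη) decays as exp(-n²σ) on ℝ, so u(η,σ) = Σ c_n exp(-n²σ) sin(nη) with c_1=2, c_2=1: u(η,σ) = 2exp(-σ)sin(η) + exp(-4σ)sin(2η).
Substituting back: T(s,τ) = u(s + 2τ, τ).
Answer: T(s, τ) = 2exp(-τ)sin(s + 2τ) + exp(-4τ)sin(2s + 4τ)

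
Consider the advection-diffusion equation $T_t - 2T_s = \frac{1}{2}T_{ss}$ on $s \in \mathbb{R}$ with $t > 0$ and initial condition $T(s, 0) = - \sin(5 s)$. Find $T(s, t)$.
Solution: Moving frame: $\eta = s + 2t$, $\sigma = t$, $T = u(\eta,\sigma)$, so $T_t = u_{\sigma} + 2u_{\eta}$ and $T_{ss} = u_{\eta\eta}$.
Hence $T_t - 2T_s = u_{\sigma}$ and the PDE becomes the heat equation $u_{\sigma} = \frac{1}{2}u_{\eta\eta}$ on $\eta \in \mathbb{R}$.
Initial data: $u(\eta,0) = T(\eta,0) = - \sin(5 \eta)$. Each mode $\sin(n\eta)$ decays as $e^{-n^2\sigma/2}$ on $\mathbb{R}$, so $u(\eta,\sigma) = \sum c_n e^{-n^2\sigma/2} \sin(n\eta)$ with $c_5=-1$: $u(\eta,\sigma) = - e^{-25 \sigma/2} \sin(5 \eta)$.
Substituting back: $T(s,t) = u(s + 2t, t)$.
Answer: $T(s, t) = - e^{-25 t/2} \sin(5 s + 10 t)$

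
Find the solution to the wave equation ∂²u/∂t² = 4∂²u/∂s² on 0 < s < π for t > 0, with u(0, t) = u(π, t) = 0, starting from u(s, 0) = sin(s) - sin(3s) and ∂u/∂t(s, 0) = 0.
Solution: Separating variables: u = Σ [A_n cos(ω_n t) + B_n sin(ω_n t)] sin(ns), ω_n = 2n. From ICs: A_1=1, A_3=-1.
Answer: u(s, t) = sin(s)cos(2t) - sin(3s)cos(6t)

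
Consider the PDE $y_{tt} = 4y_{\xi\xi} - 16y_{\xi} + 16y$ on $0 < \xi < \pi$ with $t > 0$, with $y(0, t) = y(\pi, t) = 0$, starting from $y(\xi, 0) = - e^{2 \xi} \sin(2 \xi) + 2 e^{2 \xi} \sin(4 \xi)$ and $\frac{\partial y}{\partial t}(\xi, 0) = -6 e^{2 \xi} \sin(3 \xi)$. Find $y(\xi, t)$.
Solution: Substitute $y = e^{2\xi}u$, i.e. $u = e^{-2\xi}y$.
By the product rule, $y_{\xi} = e^{2\xi}(u_{\xi} + 2u)$, $y_{\xi\xi} = e^{2\xi}(u_{\xi\xi} + 4u_{\xi} + 4u)$, $y_{tt} = e^{2\xi}u_{tt}$.
Substituting into the PDE and dividing by $e^{2\xi}$: $u_{tt} = 4(u_{\xi\xi} + 4u_{\xi} + 4u) - 16(u_{\xi} + 2u) + 16u$.
The lower-order terms cancel, leaving the standard wave equation $u_{tt} = 4u_{\xi\xi}$.
Initial data for $u$: $u(\xi,0) = e^{-2\xi}y(\xi,0) = - \sin(2 \xi) + 2 \sin(4 \xi)$; $u_t(\xi,0) = e^{-2\xi}y_t(\xi,0) = -6 \sin(3 \xi)$. The boundary conditions carry over: $u(0,t) = u(\pi,t) = 0$.
Solve for $u$:
  Using separation of variables $u = X(\xi)T(t)$:
  Eigenfunctions: $\sin(n\xi)$, $n = 1, 2, 3, \ldots$
  General solution: $u(\xi, t) = \sum [A_n \cos(2n t) + B_n \sin(2n t)] \sin(n\xi)$
  From $u(\xi,0) = - \sin(2 \xi) + 2 \sin(4 \xi)$: $A_2=-1, A_4=2$. From $u_t(\xi,0) = -6 \sin(3 \xi)$, using $u_t(\xi,0) = \sum \omega_n B_n \sin(n\xi)$ with $\omega_n = 2n$: $B_3 = (-6)/6 = -1$.
Hence $u(\xi,t) = - \sin(6 t) \sin(3 \xi) - \sin(2 \xi) \cos(4 t) + 2 \sin(4 \xi) \cos(8 t)$.
Transform back: $y(\xi,t) = e^{2\xi}u(\xi,t)$.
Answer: $y(\xi, t) = - e^{2 \xi} \sin(2 \xi) \cos(4 t) -  e^{2 \xi} \sin(3 \xi) \sin(6 t) + 2 e^{2 \xi} \sin(4 \xi) \cos(8 t)$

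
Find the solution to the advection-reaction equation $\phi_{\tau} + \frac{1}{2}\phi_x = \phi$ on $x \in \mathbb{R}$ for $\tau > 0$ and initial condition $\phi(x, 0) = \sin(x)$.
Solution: Substitute $\phi = e^{\tau}u$, i.e. $u = e^{-\tau}\phi$.
By the product rule, $\phi_{\tau} = e^{\tau}(u_{\tau} + u)$, $\phi_x = e^{\tau}u_x$.
Substituting into the PDE and dividing by $e^{\tau}$: $u_{\tau} + u + \frac{1}{2}u_x = u$.
The lower-order terms cancel, leaving the standard advection equation $u_{\tau} + \frac{1}{2}u_x = 0$.
Initial data for $u$: $u(x,0) = \phi(x,0) = \sin(x)$.
Solve for $u$:
  By method of characteristics (waves move right with speed 1/2):
  Along characteristics $x - \frac{1}{2}\tau =$ const, $u$ is constant, so $u(x,\tau) = f(x - \frac{1}{2}\tau)$ with $f = u( \cdot , 0)$.
Hence $u(x,\tau) = \sin(x - \tau/2)$.
Transform back: $\phi(x,\tau) = e^{\tau}u(x,\tau)$.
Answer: $\phi(x, \tau) = - e^{\tau} \sin(\tau/2 - x)$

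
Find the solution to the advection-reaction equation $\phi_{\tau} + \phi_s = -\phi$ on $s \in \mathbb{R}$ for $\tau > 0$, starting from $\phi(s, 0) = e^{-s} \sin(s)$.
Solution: Substitute $\phi = e^{-s}u$.
Then $\phi_s = e^{-s}(u_s - u)$, $\phi_{\tau} = e^{-s}u_{\tau}$; substituting and dividing by $e^{-s}$, the lower-order terms cancel: $u_{\tau} + u_s = 0$ (standard advection equation).
Data for $u$: $u(s,0) = e^{s}\phi(s,0) = \sin(s)$.
By characteristics ($ds/d\tau = 1$), $u(s,\tau) = f(s - \tau)$ with $f = u( \cdot , 0)$.
So $u(s,\tau) = \sin(s - \tau)$, and $\phi(s,\tau) = e^{-s}u(s,\tau)$.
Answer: $\phi(s, \tau) = - e^{-s} \sin(\tau - s)$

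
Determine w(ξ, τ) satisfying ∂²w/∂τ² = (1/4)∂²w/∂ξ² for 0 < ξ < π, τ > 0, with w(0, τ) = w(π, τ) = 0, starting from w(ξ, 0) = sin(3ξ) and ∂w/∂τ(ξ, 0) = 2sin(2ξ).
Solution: Using separation of variables w = X(ξ)T(τ):
Eigenfunctions: sin(nξ), n = 1, 2, 3, ...
General solution: w(ξ, τ) = Σ [A_n cos(n τ/2) + B_n sin(n τ/2)] sin(nξ)
From w(ξ,0) = sin(3ξ): A_3=1. From w_τ(ξ,0) = 2sin(2ξ), using w_τ(ξ,0) = Σ ω_n B_n sin(nξ) with ω_n = n/2: B_2 = 2/1 = 2.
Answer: w(ξ, τ) = 2sin(2ξ)sin(τ) + sin(3ξ)cos(3τ/2)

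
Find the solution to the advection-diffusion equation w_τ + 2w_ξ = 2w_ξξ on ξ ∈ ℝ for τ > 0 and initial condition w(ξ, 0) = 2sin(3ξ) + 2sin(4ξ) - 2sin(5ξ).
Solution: Moving frame: η = ξ - 2τ, σ = τ, w = u(η,σ), so w_τ = u_σ - 2u_η and w_ξξ = u_ηη.
Hence w_τ + 2w_ξ = u_σ and the PDE becomes the heat equation u_σ = 2u_ηη on η ∈ ℝ.
Initial data: u(η,0) = w(η,0) = 2sin(3η) + 2sin(4η) - 2sin(5η). Each mode sin(nη) decays as exp(-2n²σ) on ℝ, so u(η,σ) = Σ c_n exp(-2n²σ) sin(nη) with c_3=2, c_4=2, c_5=-2: u(η,σ) = 2exp(-18σ)sin(3η) + 2exp(-32σ)sin(4η) - 2exp(-50σ)sin(5η).
Substituting back: w(ξ,τ) = u(ξ - 2τ, τ).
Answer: w(ξ, τ) = 2exp(-18τ)sin(3ξ - 6τ) + 2exp(-32τ)sin(4ξ - 8τ) - 2exp(-50τ)sin(5ξ - 10τ)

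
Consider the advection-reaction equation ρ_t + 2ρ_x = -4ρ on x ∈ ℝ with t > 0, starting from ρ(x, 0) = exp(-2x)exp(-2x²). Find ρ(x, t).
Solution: Substitute ρ = exp(-2x)u.
Then ρ_x = exp(-2x)(u_x - 2u), ρ_t = exp(-2x)u_t; substituting and dividing by exp(-2x), the lower-order terms cancel: u_t + 2u_x = 0 (standard advection equation).
Data for u: u(x,0) = exp(2x)ρ(x,0) = exp(-2x²).
By characteristics (dx/dt = 2), u(x,t) = f(x - 2t) with f = u(·, 0).
So u(x,t) = exp(-2(-2t + x)²), and ρ(x,t) = exp(-2x)u(x,t).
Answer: ρ(x, t) = exp(-2x)exp(-2(-2t + x)²)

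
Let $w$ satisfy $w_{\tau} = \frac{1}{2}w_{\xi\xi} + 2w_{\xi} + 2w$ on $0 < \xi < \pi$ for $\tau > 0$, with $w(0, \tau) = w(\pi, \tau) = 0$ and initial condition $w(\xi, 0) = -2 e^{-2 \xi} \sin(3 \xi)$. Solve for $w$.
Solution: Substitute $w = e^{-2\xi}u$.
Then $w_{\xi} = e^{-2\xi}(u_{\xi} - 2u)$, $w_{\xi\xi} = e^{-2\xi}(u_{\xi\xi} - 4u_{\xi} + 4u)$, $w_{\tau} = e^{-2\xi}u_{\tau}$; substituting and dividing by $e^{-2\xi}$, the lower-order terms cancel: $u_{\tau} = \frac{1}{2}u_{\xi\xi}$ (standard heat equation).
Data for $u$: $u(\xi,0) = e^{2\xi}w(\xi,0) = -2 \sin(3 \xi)$. The boundary conditions carry over: $u(0,\tau) = u(\pi,\tau) = 0$.
Separating variables: $u = \sum c_n e^{-n^2\tau/2} \sin(n\xi)$. From $u(\xi,0) = -2 \sin(3 \xi)$: $c_3=-2$.
So $u(\xi,\tau) = -2 e^{-9 \tau/2} \sin(3 \xi)$, and $w(\xi,\tau) = e^{-2\xi}u(\xi,\tau)$.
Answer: $w(\xi, \tau) = -2 e^{-9 \tau/2} e^{-2 \xi} \sin(3 \xi)$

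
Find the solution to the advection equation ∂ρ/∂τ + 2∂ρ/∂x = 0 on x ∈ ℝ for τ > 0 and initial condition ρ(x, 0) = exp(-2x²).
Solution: By method of characteristics (waves move right with speed 2):
Along characteristics x - 2τ = const, ρ is constant, so ρ(x,τ) = f(x - 2τ) with f = ρ(·, 0).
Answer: ρ(x, τ) = exp(-2(x - 2τ)²)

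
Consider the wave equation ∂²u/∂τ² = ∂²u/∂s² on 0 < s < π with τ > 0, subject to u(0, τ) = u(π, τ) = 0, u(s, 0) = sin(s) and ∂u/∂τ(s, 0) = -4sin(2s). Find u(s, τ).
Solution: Separating variables: u = Σ [A_n cos(ω_n τ) + B_n sin(ω_n τ)] sin(ns), ω_n = n. From ICs (B_n = velocity coefficient / ω_n): A_1=1, B_2=-2.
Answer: u(s, τ) = sin(s)cos(τ) - 2sin(2s)sin(2τ)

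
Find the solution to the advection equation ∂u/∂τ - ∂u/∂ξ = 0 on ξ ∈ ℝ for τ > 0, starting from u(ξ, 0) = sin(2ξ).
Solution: By method of characteristics (waves move left with speed 1):
Along characteristics ξ + τ = const, u is constant, so u(ξ,τ) = f(ξ + τ) with f = u(·, 0).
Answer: u(ξ, τ) = sin(2ξ + 2τ)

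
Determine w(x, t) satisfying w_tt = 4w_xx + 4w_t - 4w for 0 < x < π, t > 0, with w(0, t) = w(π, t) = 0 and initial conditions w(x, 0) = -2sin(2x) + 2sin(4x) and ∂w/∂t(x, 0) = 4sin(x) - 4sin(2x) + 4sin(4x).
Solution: Substitute w = exp(2t)u, i.e. u = exp(-2t)w.
By the product rule, w_t = exp(2t)(u_t + 2u), w_tt = exp(2t)(u_tt + 4u_t + 4u), w_xx = exp(2t)u_xx.
Substituting into the PDE and dividing by exp(2t): u_tt + 4u_t + 4u = 4u_xx + 4(u_t + 2u) - 4u.
The lower-order terms cancel, leaving the standard wave equation u_tt = 4u_xx.
Initial data for u: u(x,0) = w(x,0) = -2sin(2x) + 2sin(4x); u_t(x,0) = w_t(x,0) - 2w(x,0) = 4sin(x). The boundary conditions carry over: u(0,t) = u(π,t) = 0.
Solve for u:
  Using separation of variables u = X(x)T(t):
  Eigenfunctions: sin(nx), n = 1, 2, 3, ...
  General solution: u(x, t) = Σ [A_n cos(2n t) + B_n sin(2n t)] sin(nx)
  From u(x,0) = -2sin(2x) + 2sin(4x): A_2=-2, A_4=2. From u_t(x,0) = 4sin(x), using u_t(x,0) = Σ ω_n B_n sin(nx) with ω_n = 2n: B_1 = 4/2 = 2.
Hence u(x,t) = 2sin(2t)sin(x) - 2sin(2x)cos(4t) + 2sin(4x)cos(8t).
Transform back: w(x,t) = exp(2t)u(x,t).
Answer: w(x, t) = 2exp(2t)sin(2t)sin(x) - 2exp(2t)sin(2x)cos(4t) + 2exp(2t)sin(4x)cos(8t)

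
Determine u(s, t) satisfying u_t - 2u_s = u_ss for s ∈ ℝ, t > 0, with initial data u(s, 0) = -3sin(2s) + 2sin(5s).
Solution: Moving frame: η = s + 2t, σ = t, u = w(η,σ), so u_t = w_σ + 2w_η and u_ss = w_ηη.
Hence u_t - 2u_s = w_σ and the PDE becomes the heat equation w_σ = w_ηη on η ∈ ℝ.
Initial data: w(η,0) = u(η,0) = -3sin(2η) + 2sin(5η). Each mode sin(nη) decays as exp(-n²σ) on ℝ, so w(η,σ) = Σ c_n exp(-n²σ) sin(nη) with c_2=-3, c_5=2: w(η,σ) = -3exp(-4σ)sin(2η) + 2exp(-25σ)sin(5η).
Substituting back: u(s,t) = w(s + 2t, t).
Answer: u(s, t) = -3exp(-4t)sin(2s + 4t) + 2exp(-25t)sin(5s + 10t)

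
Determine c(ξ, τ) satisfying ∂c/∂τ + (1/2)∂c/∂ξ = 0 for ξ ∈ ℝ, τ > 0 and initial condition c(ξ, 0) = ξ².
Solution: By characteristics (dξ/dτ = 1/2), c(ξ,τ) = f(ξ - (1/2)τ) with f = c(·, 0).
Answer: c(ξ, τ) = ξ² - ξτ + (1/4)τ²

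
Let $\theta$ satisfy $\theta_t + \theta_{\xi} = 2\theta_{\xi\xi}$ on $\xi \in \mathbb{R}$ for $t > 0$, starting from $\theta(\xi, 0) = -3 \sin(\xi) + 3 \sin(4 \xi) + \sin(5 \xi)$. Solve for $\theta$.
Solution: Moving frame: $\eta = \xi - t$, $\sigma = t$, $\theta = u(\eta,\sigma)$, so $\theta_t = u_{\sigma} - u_{\eta}$ and $\theta_{\xi\xi} = u_{\eta\eta}$.
Hence $\theta_t + \theta_{\xi} = u_{\sigma}$ and the PDE becomes the heat equation $u_{\sigma} = 2u_{\eta\eta}$ on $\eta \in \mathbb{R}$.
Initial data: $u(\eta,0) = \theta(\eta,0) = -3 \sin(\eta) + 3 \sin(4 \eta) + \sin(5 \eta)$. Each mode $\sin(n\eta)$ decays as $e^{-2n^2\sigma}$ on $\mathbb{R}$, so $u(\eta,\sigma) = \sum c_n e^{-2n^2\sigma} \sin(n\eta)$ with $c_1=-3, c_4=3, c_5=1$: $u(\eta,\sigma) = -3 e^{-2 \sigma} \sin(\eta) + 3 e^{-32 \sigma} \sin(4 \eta) + e^{-50 \sigma} \sin(5 \eta)$.
Substituting back: $\theta(\xi,t) = u(\xi - t, t)$.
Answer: $\theta(\xi, t) = -3 e^{-2 t} \sin(\xi - t) + 3 e^{-32 t} \sin(4 \xi - 4 t) + e^{-50 t} \sin(5 \xi - 5 t)$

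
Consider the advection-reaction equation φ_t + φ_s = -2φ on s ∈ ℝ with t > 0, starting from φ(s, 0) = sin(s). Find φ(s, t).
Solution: Substitute φ = exp(-2t)u, i.e. u = exp(2t)φ.
By the product rule, φ_t = exp(-2t)(u_t - 2u), φ_s = exp(-2t)u_s.
Substituting into the PDE and dividing by exp(-2t): u_t - 2u + u_s = -2u.
The lower-order terms cancel, leaving the standard advection equation u_t + u_s = 0.
Initial data for u: u(s,0) = φ(s,0) = sin(s).
Solve for u:
  By method of characteristics (waves move right with speed 1):
  Along characteristics s - t = const, u is constant, so u(s,t) = f(s - t) with f = u(·, 0).
Hence u(s,t) = sin(s - t).
Transform back: φ(s,t) = exp(-2t)u(s,t).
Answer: φ(s, t) = exp(-2t)sin(s - t)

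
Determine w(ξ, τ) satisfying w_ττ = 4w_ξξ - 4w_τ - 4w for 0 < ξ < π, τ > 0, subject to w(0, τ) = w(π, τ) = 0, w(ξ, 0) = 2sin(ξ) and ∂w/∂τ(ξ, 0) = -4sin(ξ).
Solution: Substitute w = exp(-2τ)u, i.e. u = exp(2τ)w.
By the product rule, w_τ = exp(-2τ)(u_τ - 2u), w_ττ = exp(-2τ)(u_ττ - 4u_τ + 4u), w_ξξ = exp(-2τ)u_ξξ.
Substituting into the PDE and dividing by exp(-2τ): u_ττ - 4u_τ + 4u = 4u_ξξ - 4(u_τ - 2u) - 4u.
The lower-order terms cancel, leaving the standard wave equation u_ττ = 4u_ξξ.
Initial data for u: u(ξ,0) = w(ξ,0) = 2sin(ξ); u_τ(ξ,0) = w_τ(ξ,0) + 2w(ξ,0) = 0. The boundary conditions carry over: u(0,τ) = u(π,τ) = 0.
Solve for u:
  Using separation of variables u = X(ξ)T(τ):
  Eigenfunctions: sin(nξ), n = 1, 2, 3, ...
  General solution: u(ξ, τ) = Σ [A_n cos(2n τ) + B_n sin(2n τ)] sin(nξ)
  From u(ξ,0) = 2sin(ξ): A_1=2. From u_τ(ξ,0) = 0: all B_n = 0.
Hence u(ξ,τ) = 2sin(ξ)cos(2τ).
Transform back: w(ξ,τ) = exp(-2τ)u(ξ,τ).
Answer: w(ξ, τ) = 2exp(-2τ)sin(ξ)cos(2τ)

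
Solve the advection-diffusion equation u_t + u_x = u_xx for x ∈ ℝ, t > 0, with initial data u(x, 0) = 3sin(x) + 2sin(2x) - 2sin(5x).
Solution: Moving frame: η = x - t, σ = t, u = w(η,σ), so u_t = w_σ - w_η and u_xx = w_ηη.
Hence u_t + u_x = w_σ and the PDE becomes the heat equation w_σ = w_ηη on η ∈ ℝ.
Initial data: w(η,0) = u(η,0) = 3sin(η) + 2sin(2η) - 2sin(5η). Each mode sin(nη) decays as exp(-n²σ) on ℝ, so w(η,σ) = Σ c_n exp(-n²σ) sin(nη) with c_1=3, c_2=2, c_5=-2: w(η,σ) = 3exp(-σ)sin(η) + 2exp(-4σ)sin(2η) - 2exp(-25σ)sin(5η).
Substituting back: u(x,t) = w(x - t, t).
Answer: u(x, t) = -3exp(-t)sin(t - x) - 2exp(-4t)sin(2t - 2x) + 2exp(-25t)sin(5t - 5x)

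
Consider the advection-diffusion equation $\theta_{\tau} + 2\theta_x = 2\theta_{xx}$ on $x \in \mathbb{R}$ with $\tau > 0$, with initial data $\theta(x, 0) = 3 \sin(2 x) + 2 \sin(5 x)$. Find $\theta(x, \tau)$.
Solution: Moving frame: $\eta = x - 2\tau$, $\sigma = \tau$, $\theta = u(\eta,\sigma)$, so $\theta_{\tau} = u_{\sigma} - 2u_{\eta}$ and $\theta_{xx} = u_{\eta\eta}$.
Hence $\theta_{\tau} + 2\theta_x = u_{\sigma}$ and the PDE becomes the heat equation $u_{\sigma} = 2u_{\eta\eta}$ on $\eta \in \mathbb{R}$.
Initial data: $u(\eta,0) = \theta(\eta,0) = 3 \sin(2 \eta) + 2 \sin(5 \eta)$. Each mode $\sin(n\eta)$ decays as $e^{-2n^2\sigma}$ on $\mathbb{R}$, so $u(\eta,\sigma) = \sum c_n e^{-2n^2\sigma} \sin(n\eta)$ with $c_2=3, c_5=2$: $u(\eta,\sigma) = 3 e^{-8 \sigma} \sin(2 \eta) + 2 e^{-50 \sigma} \sin(5 \eta)$.
Substituting back: $\theta(x,\tau) = u(x - 2\tau, \tau)$.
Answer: $\theta(x, \tau) = -3 e^{-8 \tau} \sin(4 \tau - 2 x) - 2 e^{-50 \tau} \sin(10 \tau - 5 x)$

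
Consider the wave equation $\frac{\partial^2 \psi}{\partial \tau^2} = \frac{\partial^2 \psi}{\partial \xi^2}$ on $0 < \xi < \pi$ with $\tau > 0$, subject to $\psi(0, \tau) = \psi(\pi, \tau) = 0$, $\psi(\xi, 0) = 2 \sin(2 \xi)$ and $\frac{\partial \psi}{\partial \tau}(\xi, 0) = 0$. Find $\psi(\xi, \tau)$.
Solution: Separating variables: $\psi = \sum [A_n \cos(\omega_n \tau) + B_n \sin(\omega_n \tau)] \sin(n\xi)$, $\omega_n = n$. From ICs: $A_2=2$.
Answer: $\psi(\xi, \tau) = 2 \sin(2 \xi) \cos(2 \tau)$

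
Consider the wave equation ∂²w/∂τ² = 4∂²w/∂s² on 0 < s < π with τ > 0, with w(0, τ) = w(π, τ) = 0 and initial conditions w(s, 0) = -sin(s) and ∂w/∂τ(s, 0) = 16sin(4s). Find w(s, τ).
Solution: Separating variables: w = Σ [A_n cos(ω_n τ) + B_n sin(ω_n τ)] sin(ns), ω_n = 2n. From ICs (B_n = velocity coefficient / ω_n): A_1=-1, B_4=2.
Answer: w(s, τ) = -sin(s)cos(2τ) + 2sin(4s)sin(8τ)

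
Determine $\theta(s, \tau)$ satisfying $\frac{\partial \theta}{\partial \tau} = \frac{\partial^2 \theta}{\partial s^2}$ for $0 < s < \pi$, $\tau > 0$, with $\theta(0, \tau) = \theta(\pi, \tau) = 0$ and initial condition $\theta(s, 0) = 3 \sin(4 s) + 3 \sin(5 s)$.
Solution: Separating variables: $\theta = \sum c_n e^{-n^2\tau} \sin(ns)$. From $\theta(s,0) = 3 \sin(4 s) + 3 \sin(5 s)$: $c_4=3, c_5=3$.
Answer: $\theta(s, \tau) = 3 e^{-16 \tau} \sin(4 s) + 3 e^{-25 \tau} \sin(5 s)$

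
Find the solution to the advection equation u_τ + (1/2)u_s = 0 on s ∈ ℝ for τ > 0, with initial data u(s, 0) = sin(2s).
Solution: By method of characteristics (waves move right with speed 1/2):
Along characteristics s - (1/2)τ = const, u is constant, so u(s,τ) = f(s - (1/2)τ) with f = u(·, 0).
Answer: u(s, τ) = sin(2s - τ)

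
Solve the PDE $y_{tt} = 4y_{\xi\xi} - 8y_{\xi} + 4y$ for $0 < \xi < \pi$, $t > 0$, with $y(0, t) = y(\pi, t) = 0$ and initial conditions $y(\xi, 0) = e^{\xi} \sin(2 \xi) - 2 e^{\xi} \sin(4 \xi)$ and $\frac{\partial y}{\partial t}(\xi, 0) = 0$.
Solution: Substitute $y = e^{\xi}u$.
Then $y_{\xi} = e^{\xi}(u_{\xi} + u)$, $y_{\xi\xi} = e^{\xi}(u_{\xi\xi} + 2u_{\xi} + u)$, $y_{tt} = e^{\xi}u_{tt}$; substituting and dividing by $e^{\xi}$, the lower-order terms cancel: $u_{tt} = 4u_{\xi\xi}$ (standard wave equation).
Data for $u$: $u(\xi,0) = e^{-\xi}y(\xi,0) = \sin(2 \xi) - 2 \sin(4 \xi)$; $u_t(\xi,0) = e^{-\xi}y_t(\xi,0) = 0$. The boundary conditions carry over: $u(0,t) = u(\pi,t) = 0$.
Separating variables: $u = \sum [A_n \cos(\omega_n t) + B_n \sin(\omega_n t)] \sin(n\xi)$, $\omega_n = 2n$. From ICs: $A_2=1, A_4=-2$.
So $u(\xi,t) = \sin(2 \xi) \cos(4 t) - 2 \sin(4 \xi) \cos(8 t)$, and $y(\xi,t) = e^{\xi}u(\xi,t)$.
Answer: $y(\xi, t) = e^{\xi} \sin(2 \xi) \cos(4 t) - 2 e^{\xi} \sin(4 \xi) \cos(8 t)$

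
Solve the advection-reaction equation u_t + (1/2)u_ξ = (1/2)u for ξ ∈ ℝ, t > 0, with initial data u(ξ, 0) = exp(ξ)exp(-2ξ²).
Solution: Substitute u = exp(ξ)w.
Then u_ξ = exp(ξ)(w_ξ + w), u_t = exp(ξ)w_t; substituting and dividing by exp(ξ), the lower-order terms cancel: w_t + (1/2)w_ξ = 0 (standard advection equation).
Data for w: w(ξ,0) = exp(-ξ)u(ξ,0) = exp(-2ξ²).
By characteristics (dξ/dt = 1/2), w(ξ,t) = f(ξ - (1/2)t) with f = w(·, 0).
So w(ξ,t) = exp(-2(-t/2 + ξ)²), and u(ξ,t) = exp(ξ)w(ξ,t).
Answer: u(ξ, t) = exp(ξ)exp(-2(-t/2 + ξ)²)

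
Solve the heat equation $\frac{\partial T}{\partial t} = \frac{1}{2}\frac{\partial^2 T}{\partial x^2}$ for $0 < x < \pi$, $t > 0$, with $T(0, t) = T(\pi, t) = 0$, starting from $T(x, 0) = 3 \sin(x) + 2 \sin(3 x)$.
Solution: Separating variables: $T = \sum c_n e^{-n^2t/2} \sin(nx)$. From $T(x,0) = 3 \sin(x) + 2 \sin(3 x)$: $c_1=3, c_3=2$.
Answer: $T(x, t) = 3 e^{-t/2} \sin(x) + 2 e^{-9 t/2} \sin(3 x)$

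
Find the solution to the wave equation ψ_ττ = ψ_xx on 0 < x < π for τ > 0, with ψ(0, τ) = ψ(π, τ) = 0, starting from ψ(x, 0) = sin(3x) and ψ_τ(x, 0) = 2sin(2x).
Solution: Separating variables: ψ = Σ [A_n cos(ω_n τ) + B_n sin(ω_n τ)] sin(nx), ω_n = n. From ICs (B_n = velocity coefficient / ω_n): A_3=1, B_2=1.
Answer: ψ(x, τ) = sin(2x)sin(2τ) + sin(3x)cos(3τ)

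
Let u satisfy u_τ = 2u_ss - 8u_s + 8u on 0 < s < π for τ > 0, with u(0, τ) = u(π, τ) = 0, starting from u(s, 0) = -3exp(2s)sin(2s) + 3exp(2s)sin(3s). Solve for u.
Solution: Substitute u = exp(2s)w, i.e. w = exp(-2s)u.
By the product rule, u_s = exp(2s)(w_s + 2w), u_ss = exp(2s)(w_ss + 4w_s + 4w), u_τ = exp(2s)w_τ.
Substituting into the PDE and dividing by exp(2s): w_τ = 2(w_ss + 4w_s + 4w) - 8(w_s + 2w) + 8w.
The lower-order terms cancel, leaving the standard heat equation w_τ = 2w_ss.
Initial data for w: w(s,0) = exp(-2s)u(s,0) = -3sin(2s) + 3sin(3s). The boundary conditions carry over: w(0,τ) = w(π,τ) = 0.
Solve for w:
  Using separation of variables w = X(s)T(τ):
  Eigenfunctions: sin(ns), n = 1, 2, 3, ...
  General solution: w(s, τ) = Σ c_n sin(ns) exp(-2n² τ)
  Matching w(s,0) = -3sin(2s) + 3sin(3s) term by term: c_2=-3, c_3=3.
Hence w(s,τ) = -3exp(-8τ)sin(2s) + 3exp(-18τ)sin(3s).
Transform back: u(s,τ) = exp(2s)w(s,τ).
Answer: u(s, τ) = -3exp(2s)exp(-8τ)sin(2s) + 3exp(2s)exp(-18τ)sin(3s)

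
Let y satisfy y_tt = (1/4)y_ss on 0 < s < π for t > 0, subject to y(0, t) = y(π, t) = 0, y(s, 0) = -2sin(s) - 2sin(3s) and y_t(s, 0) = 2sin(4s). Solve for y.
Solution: Using separation of variables y = X(s)T(t):
Eigenfunctions: sin(ns), n = 1, 2, 3, ...
General solution: y(s, t) = Σ [A_n cos(n t/2) + B_n sin(n t/2)] sin(ns)
From y(s,0) = -2sin(s) - 2sin(3s): A_1=-2, A_3=-2. From y_t(s,0) = 2sin(4s), using y_t(s,0) = Σ ω_n B_n sin(ns) with ω_n = n/2: B_4 = 2/2 = 1.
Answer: y(s, t) = -2sin(s)cos(t/2) - 2sin(3s)cos(3t/2) + sin(4s)sin(2t)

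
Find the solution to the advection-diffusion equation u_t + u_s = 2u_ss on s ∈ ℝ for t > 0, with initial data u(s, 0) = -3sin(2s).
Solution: Change to a moving frame: let η = s - t, σ = t and write u(s,t) = w(η,σ).
By the chain rule u_t = w_σ - w_η, u_s = w_η, u_ss = w_ηη.
Then u_t + u_s = w_σ: the advection term cancels and the PDE becomes the heat equation w_σ = 2w_ηη on η ∈ ℝ.
Initial data: w(η,0) = u(η,0) = -3sin(2η).
On η ∈ ℝ each mode satisfies (sin(nη))″ = -n² sin(nη), so exp(-2n²σ) sin(nη) solves the heat equation; by superposition w(η,σ) = Σ c_n exp(-2n²σ) sin(nη).
Reading off the coefficients: c_2=-3, so w(η,σ) = -3exp(-8σ)sin(2η).
Substituting back η = s - t, σ = t: u(s,t) = w(s - t, t).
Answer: u(s, t) = -3exp(-8t)sin(2s - 2t)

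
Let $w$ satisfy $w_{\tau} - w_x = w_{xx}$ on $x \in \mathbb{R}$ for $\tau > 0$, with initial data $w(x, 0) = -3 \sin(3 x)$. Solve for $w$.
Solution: Moving frame: $\eta = x + \tau$, $\sigma = \tau$, $w = u(\eta,\sigma)$, so $w_{\tau} = u_{\sigma} + u_{\eta}$ and $w_{xx} = u_{\eta\eta}$.
Hence $w_{\tau} - w_x = u_{\sigma}$ and the PDE becomes the heat equation $u_{\sigma} = u_{\eta\eta}$ on $\eta \in \mathbb{R}$.
Initial data: $u(\eta,0) = w(\eta,0) = -3 \sin(3 \eta)$. Each mode $\sin(n\eta)$ decays as $e^{-n^2\sigma}$ on $\mathbb{R}$, so $u(\eta,\sigma) = \sum c_n e^{-n^2\sigma} \sin(n\eta)$ with $c_3=-3$: $u(\eta,\sigma) = -3 e^{-9 \sigma} \sin(3 \eta)$.
Substituting back: $w(x,\tau) = u(x + \tau, \tau)$.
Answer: $w(x, \tau) = -3 e^{-9 \tau} \sin(3 \tau + 3 x)$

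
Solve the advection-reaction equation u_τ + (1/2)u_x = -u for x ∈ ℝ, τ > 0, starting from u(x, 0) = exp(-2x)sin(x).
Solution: Substitute u = exp(-2x)w, i.e. w = exp(2x)u.
By the product rule, u_x = exp(-2x)(w_x - 2w), u_τ = exp(-2x)w_τ.
Substituting into the PDE and dividing by exp(-2x): w_τ + (1/2)(w_x - 2w) = -w.
The lower-order terms cancel, leaving the standard advection equation w_τ + (1/2)w_x = 0.
Initial data for w: w(x,0) = exp(2x)u(x,0) = sin(x).
Solve for w:
  By method of characteristics (waves move right with speed 1/2):
  Along characteristics x - (1/2)τ = const, w is constant, so w(x,τ) = f(x - (1/2)τ) with f = w(·, 0).
Hence w(x,τ) = sin(x - τ/2).
Transform back: u(x,τ) = exp(-2x)w(x,τ).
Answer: u(x, τ) = exp(-2x)sin(x - τ/2)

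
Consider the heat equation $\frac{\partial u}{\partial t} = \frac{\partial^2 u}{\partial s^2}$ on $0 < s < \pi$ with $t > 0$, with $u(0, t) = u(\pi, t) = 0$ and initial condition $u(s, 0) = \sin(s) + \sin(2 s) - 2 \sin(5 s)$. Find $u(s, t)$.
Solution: Using separation of variables $u = X(s)T(t)$:
Eigenfunctions: $\sin(ns)$, $n = 1, 2, 3, \ldots$
General solution: $u(s, t) = \sum c_n \sin(ns) e^{-n^2 t}$
Matching $u(s,0) = \sin(s) + \sin(2 s) - 2 \sin(5 s)$ term by term: $c_1=1, c_2=1, c_5=-2$.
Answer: $u(s, t) = e^{-t} \sin(s) + e^{-4 t} \sin(2 s) - 2 e^{-25 t} \sin(5 s)$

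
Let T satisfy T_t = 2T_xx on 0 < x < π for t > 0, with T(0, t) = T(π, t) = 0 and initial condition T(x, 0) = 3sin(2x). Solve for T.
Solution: Separating variables: T = Σ c_n exp(-2n²t) sin(nx). From T(x,0) = 3sin(2x): c_2=3.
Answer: T(x, t) = 3exp(-8t)sin(2x)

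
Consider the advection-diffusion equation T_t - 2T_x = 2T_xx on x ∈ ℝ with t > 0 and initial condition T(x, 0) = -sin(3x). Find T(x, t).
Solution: Moving frame: η = x + 2t, σ = t, T = u(η,σ), so T_t = u_σ + 2u_η and T_xx = u_ηη.
Hence T_t - 2T_x = u_σ and the PDE becomes the heat equation u_σ = 2u_ηη on η ∈ ℝ.
Initial data: u(η,0) = T(η,0) = -sin(3η). Each mode sin(nη) decays as exp(-2n²σ) on ℝ, so u(η,σ) = Σ c_n exp(-2n²σ) sin(nη) with c_3=-1: u(η,σ) = -exp(-18σ)sin(3η).
Substituting back: T(x,t) = u(x + 2t, t).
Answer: T(x, t) = -exp(-18t)sin(6t + 3x)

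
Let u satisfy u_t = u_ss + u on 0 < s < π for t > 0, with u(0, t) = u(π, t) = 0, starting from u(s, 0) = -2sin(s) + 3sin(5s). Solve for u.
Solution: Substitute u = exp(t)w.
Then u_t = exp(t)(w_t + w), u_ss = exp(t)w_ss; substituting and dividing by exp(t), the lower-order terms cancel: w_t = w_ss (standard heat equation).
Data for w: w(s,0) = u(s,0) = -2sin(s) + 3sin(5s). The boundary conditions carry over: w(0,t) = w(π,t) = 0.
Separating variables: w = Σ c_n exp(-n²t) sin(ns). From w(s,0) = -2sin(s) + 3sin(5s): c_1=-2, c_5=3.
So w(s,t) = -2exp(-t)sin(s) + 3exp(-25t)sin(5s), and u(s,t) = exp(t)w(s,t).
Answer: u(s, t) = -2sin(s) + 3exp(-24t)sin(5s)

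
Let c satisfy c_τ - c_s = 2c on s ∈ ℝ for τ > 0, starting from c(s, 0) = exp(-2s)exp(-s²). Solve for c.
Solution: Substitute c = exp(-2s)u.
Then c_s = exp(-2s)(u_s - 2u), c_τ = exp(-2s)u_τ; substituting and dividing by exp(-2s), the lower-order terms cancel: u_τ - u_s = 0 (standard advection equation).
Data for u: u(s,0) = exp(2s)c(s,0) = exp(-s²).
By characteristics (ds/dτ = -1), u(s,τ) = f(s + τ) with f = u(·, 0).
So u(s,τ) = exp(-(s + τ)²), and c(s,τ) = exp(-2s)u(s,τ).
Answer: c(s, τ) = exp(-2s)exp(-(s + τ)²)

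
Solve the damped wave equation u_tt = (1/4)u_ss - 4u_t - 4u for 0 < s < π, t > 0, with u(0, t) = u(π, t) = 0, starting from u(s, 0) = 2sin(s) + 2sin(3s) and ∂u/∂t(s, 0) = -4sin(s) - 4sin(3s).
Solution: Substitute u = exp(-2t)w.
Then u_t = exp(-2t)(w_t - 2w), u_tt = exp(-2t)(w_tt - 4w_t + 4w), u_ss = exp(-2t)w_ss; substituting and dividing by exp(-2t), the lower-order terms cancel: w_tt = (1/4)w_ss (standard wave equation).
Data for w: w(s,0) = u(s,0) = 2sin(s) + 2sin(3s); w_t(s,0) = u_t(s,0) + 2u(s,0) = 0. The boundary conditions carry over: w(0,t) = w(π,t) = 0.
Separating variables: w = Σ [A_n cos(ω_n t) + B_n sin(ω_n t)] sin(ns), ω_n = n/2. From ICs: A_1=2, A_3=2.
So w(s,t) = 2sin(s)cos(t/2) + 2sin(3s)cos(3t/2), and u(s,t) = exp(-2t)w(s,t).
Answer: u(s, t) = 2exp(-2t)sin(s)cos(t/2) + 2exp(-2t)sin(3s)cos(3t/2)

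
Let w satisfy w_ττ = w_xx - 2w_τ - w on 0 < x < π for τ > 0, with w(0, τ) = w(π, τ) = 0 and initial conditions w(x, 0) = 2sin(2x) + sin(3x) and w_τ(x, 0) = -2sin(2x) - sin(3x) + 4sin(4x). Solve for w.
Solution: Substitute w = exp(-τ)u, i.e. u = exp(τ)w.
By the product rule, w_τ = exp(-τ)(u_τ - u), w_ττ = exp(-τ)(u_ττ - 2u_τ + u), w_xx = exp(-τ)u_xx.
Substituting into the PDE and dividing by exp(-τ): u_ττ - 2u_τ + u = u_xx - 2(u_τ - u) - u.
The lower-order terms cancel, leaving the standard wave equation u_ττ = u_xx.
Initial data for u: u(x,0) = w(x,0) = 2sin(2x) + sin(3x); u_τ(x,0) = w_τ(x,0) + w(x,0) = 4sin(4x). The boundary conditions carry over: u(0,τ) = u(π,τ) = 0.
Solve for u:
  Using separation of variables u = X(x)T(τ):
  Eigenfunctions: sin(nx), n = 1, 2, 3, ...
  General solution: u(x, τ) = Σ [A_n cos(n τ) + B_n sin(n τ)] sin(nx)
  From u(x,0) = 2sin(2x) + sin(3x): A_2=2, A_3=1. From u_τ(x,0) = 4sin(4x), using u_τ(x,0) = Σ ω_n B_n sin(nx) with ω_n = n: B_4 = 4/4 = 1.
Hence u(x,τ) = 2sin(2x)cos(2τ) + sin(3x)cos(3τ) + sin(4x)sin(4τ).
Transform back: w(x,τ) = exp(-τ)u(x,τ).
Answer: w(x, τ) = 2exp(-τ)sin(2x)cos(2τ) + exp(-τ)sin(3x)cos(3τ) + exp(-τ)sin(4x)sin(4τ)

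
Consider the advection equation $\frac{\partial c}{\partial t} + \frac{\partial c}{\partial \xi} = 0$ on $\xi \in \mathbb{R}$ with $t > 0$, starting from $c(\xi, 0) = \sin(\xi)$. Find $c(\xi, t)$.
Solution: By method of characteristics (waves move right with speed 1):
Along characteristics $\xi - t =$ const, $c$ is constant, so $c(\xi,t) = f(\xi - t)$ with $f = c( \cdot , 0)$.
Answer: $c(\xi, t) = \sin(\xi - t)$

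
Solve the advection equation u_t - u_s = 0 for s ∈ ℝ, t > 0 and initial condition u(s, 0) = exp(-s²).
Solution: By characteristics (ds/dt = -1), u(s,t) = f(s + t) with f = u(·, 0).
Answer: u(s, t) = exp(-(s + t)²)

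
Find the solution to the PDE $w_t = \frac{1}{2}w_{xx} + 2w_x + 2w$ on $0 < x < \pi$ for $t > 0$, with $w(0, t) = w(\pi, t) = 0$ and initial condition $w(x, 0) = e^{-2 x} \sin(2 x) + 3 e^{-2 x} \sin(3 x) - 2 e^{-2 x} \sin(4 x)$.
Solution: Substitute $w = e^{-2x}u$.
Then $w_x = e^{-2x}(u_x - 2u)$, $w_{xx} = e^{-2x}(u_{xx} - 4u_x + 4u)$, $w_t = e^{-2x}u_t$; substituting and dividing by $e^{-2x}$, the lower-order terms cancel: $u_t = \frac{1}{2}u_{xx}$ (standard heat equation).
Data for $u$: $u(x,0) = e^{2x}w(x,0) = \sin(2 x) + 3 \sin(3 x) - 2 \sin(4 x)$. The boundary conditions carry over: $u(0,t) = u(\pi,t) = 0$.
Separating variables: $u = \sum c_n e^{-n^2t/2} \sin(nx)$. From $u(x,0) = \sin(2 x) + 3 \sin(3 x) - 2 \sin(4 x)$: $c_2=1, c_3=3, c_4=-2$.
So $u(x,t) = e^{-2 t} \sin(2 x) - 2 e^{-8 t} \sin(4 x) + 3 e^{-9 t/2} \sin(3 x)$, and $w(x,t) = e^{-2x}u(x,t)$.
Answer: $w(x, t) = e^{-2 t} e^{-2 x} \sin(2 x) - 2 e^{-8 t} e^{-2 x} \sin(4 x) + 3 e^{-9 t/2} e^{-2 x} \sin(3 x)$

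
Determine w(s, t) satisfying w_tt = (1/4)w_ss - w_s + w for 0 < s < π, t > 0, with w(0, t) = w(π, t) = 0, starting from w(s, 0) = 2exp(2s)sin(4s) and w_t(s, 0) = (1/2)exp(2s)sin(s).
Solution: Substitute w = exp(2s)u.
Then w_s = exp(2s)(u_s + 2u), w_ss = exp(2s)(u_ss + 4u_s + 4u), w_tt = exp(2s)u_tt; substituting and dividing by exp(2s), the lower-order terms cancel: u_tt = (1/4)u_ss (standard wave equation).
Data for u: u(s,0) = exp(-2s)w(s,0) = 2sin(4s); u_t(s,0) = exp(-2s)w_t(s,0) = (1/2)sin(s). The boundary conditions carry over: u(0,t) = u(π,t) = 0.
Separating variables: u = Σ [A_n cos(ω_n t) + B_n sin(ω_n t)] sin(ns), ω_n = n/2. From ICs (B_n = velocity coefficient / ω_n): A_4=2, B_1=1.
So u(s,t) = sin(s)sin(t/2) + 2sin(4s)cos(2t), and w(s,t) = exp(2s)u(s,t).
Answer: w(s, t) = exp(2s)sin(s)sin(t/2) + 2exp(2s)sin(4s)cos(2t)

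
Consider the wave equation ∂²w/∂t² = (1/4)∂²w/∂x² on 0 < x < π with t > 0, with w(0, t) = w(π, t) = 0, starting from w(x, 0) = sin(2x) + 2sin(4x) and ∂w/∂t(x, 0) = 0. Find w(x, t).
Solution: Using separation of variables w = X(x)T(t):
Eigenfunctions: sin(nx), n = 1, 2, 3, ...
General solution: w(x, t) = Σ [A_n cos(n t/2) + B_n sin(n t/2)] sin(nx)
From w(x,0) = sin(2x) + 2sin(4x): A_2=1, A_4=2. From w_t(x,0) = 0: all B_n = 0.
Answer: w(x, t) = sin(2x)cos(t) + 2sin(4x)cos(2t)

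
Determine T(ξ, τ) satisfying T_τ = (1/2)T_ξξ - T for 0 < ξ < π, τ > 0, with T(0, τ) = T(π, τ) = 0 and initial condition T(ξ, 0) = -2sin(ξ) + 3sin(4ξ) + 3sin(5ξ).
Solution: Substitute T = exp(-τ)u, i.e. u = exp(τ)T.
By the product rule, T_τ = exp(-τ)(u_τ - u), T_ξξ = exp(-τ)u_ξξ.
Substituting into the PDE and dividing by exp(-τ): u_τ - u = (1/2)u_ξξ - u.
The lower-order terms cancel, leaving the standard heat equation u_τ = (1/2)u_ξξ.
Initial data for u: u(ξ,0) = T(ξ,0) = -2sin(ξ) + 3sin(4ξ) + 3sin(5ξ). The boundary conditions carry over: u(0,τ) = u(π,τ) = 0.
Solve for u:
  Using separation of variables u = X(ξ)G(τ):
  Eigenfunctions: sin(nξ), n = 1, 2, 3, ...
  General solution: u(ξ, τ) = Σ c_n sin(nξ) exp(-n² τ/2)
  Matching u(ξ,0) = -2sin(ξ) + 3sin(4ξ) + 3sin(5ξ) term by term: c_1=-2, c_4=3, c_5=3.
Hence u(ξ,τ) = 3exp(-8τ)sin(4ξ) - 2exp(-τ/2)sin(ξ) + 3exp(-25τ/2)sin(5ξ).
Transform back: T(ξ,τ) = exp(-τ)u(ξ,τ).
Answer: T(ξ, τ) = 3exp(-9τ)sin(4ξ) - 2exp(-3τ/2)sin(ξ) + 3exp(-27τ/2)sin(5ξ)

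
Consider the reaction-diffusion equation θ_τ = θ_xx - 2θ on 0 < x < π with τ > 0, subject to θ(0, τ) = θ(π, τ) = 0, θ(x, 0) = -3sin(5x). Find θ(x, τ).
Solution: Substitute θ = exp(-2τ)u.
Then θ_τ = exp(-2τ)(u_τ - 2u), θ_xx = exp(-2τ)u_xx; substituting and dividing by exp(-2τ), the lower-order terms cancel: u_τ = u_xx (standard heat equation).
Data for u: u(x,0) = θ(x,0) = -3sin(5x). The boundary conditions carry over: u(0,τ) = u(π,τ) = 0.
Separating variables: u = Σ c_n exp(-n²τ) sin(nx). From u(x,0) = -3sin(5x): c_5=-3.
So u(x,τ) = -3exp(-25τ)sin(5x), and θ(x,τ) = exp(-2τ)u(x,τ).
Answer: θ(x, τ) = -3exp(-27τ)sin(5x)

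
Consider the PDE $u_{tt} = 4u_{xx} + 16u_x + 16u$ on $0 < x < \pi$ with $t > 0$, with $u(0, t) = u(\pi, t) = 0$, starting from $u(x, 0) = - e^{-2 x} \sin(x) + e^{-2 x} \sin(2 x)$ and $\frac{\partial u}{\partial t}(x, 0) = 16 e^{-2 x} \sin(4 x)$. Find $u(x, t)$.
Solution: Substitute $u = e^{-2x}w$, i.e. $w = e^{2x}u$.
By the product rule, $u_x = e^{-2x}(w_x - 2w)$, $u_{xx} = e^{-2x}(w_{xx} - 4w_x + 4w)$, $u_{tt} = e^{-2x}w_{tt}$.
Substituting into the PDE and dividing by $e^{-2x}$: $w_{tt} = 4(w_{xx} - 4w_x + 4w) + 16(w_x - 2w) + 16w$.
The lower-order terms cancel, leaving the standard wave equation $w_{tt} = 4w_{xx}$.
Initial data for $w$: $w(x,0) = e^{2x}u(x,0) = - \sin(x) + \sin(2 x)$; $w_t(x,0) = e^{2x}u_t(x,0) = 16 \sin(4 x)$. The boundary conditions carry over: $w(0,t) = w(\pi,t) = 0$.
Solve for $w$:
  Using separation of variables $w = X(x)T(t)$:
  Eigenfunctions: $\sin(nx)$, $n = 1, 2, 3, \ldots$
  General solution: $w(x, t) = \sum [A_n \cos(2n t) + B_n \sin(2n t)] \sin(nx)$
  From $w(x,0) = - \sin(x) + \sin(2 x)$: $A_1=-1, A_2=1$. From $w_t(x,0) = 16 \sin(4 x)$, using $w_t(x,0) = \sum \omega_n B_n \sin(nx)$ with $\omega_n = 2n$: $B_4 = 16/8 = 2$.
Hence $w(x,t) = 2 \sin(8 t) \sin(4 x) - \sin(x) \cos(2 t) + \sin(2 x) \cos(4 t)$.
Transform back: $u(x,t) = e^{-2x}w(x,t)$.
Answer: $u(x, t) = 2 e^{-2 x} \sin(8 t) \sin(4 x) -  e^{-2 x} \sin(x) \cos(2 t) + e^{-2 x} \sin(2 x) \cos(4 t)$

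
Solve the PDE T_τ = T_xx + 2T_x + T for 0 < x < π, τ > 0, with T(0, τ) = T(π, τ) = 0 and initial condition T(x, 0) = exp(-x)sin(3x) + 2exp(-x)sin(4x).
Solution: Substitute T = exp(-x)u.
Then T_x = exp(-x)(u_x - u), T_xx = exp(-x)(u_xx - 2u_x + u), T_τ = exp(-x)u_τ; substituting and dividing by exp(-x), the lower-order terms cancel: u_τ = u_xx (standard heat equation).
Data for u: u(x,0) = exp(x)T(x,0) = sin(3x) + 2sin(4x). The boundary conditions carry over: u(0,τ) = u(π,τ) = 0.
Separating variables: u = Σ c_n exp(-n²τ) sin(nx). From u(x,0) = sin(3x) + 2sin(4x): c_3=1, c_4=2.
So u(x,τ) = exp(-9τ)sin(3x) + 2exp(-16τ)sin(4x), and T(x,τ) = exp(-x)u(x,τ).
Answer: T(x, τ) = exp(-x)exp(-9τ)sin(3x) + 2exp(-x)exp(-16τ)sin(4x)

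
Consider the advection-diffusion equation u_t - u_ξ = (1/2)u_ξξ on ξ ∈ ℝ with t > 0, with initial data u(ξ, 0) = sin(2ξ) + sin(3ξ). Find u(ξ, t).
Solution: Moving frame: η = ξ + t, σ = t, u = w(η,σ), so u_t = w_σ + w_η and u_ξξ = w_ηη.
Hence u_t - u_ξ = w_σ and the PDE becomes the heat equation w_σ = (1/2)w_ηη on η ∈ ℝ.
Initial data: w(η,0) = u(η,0) = sin(2η) + sin(3η). Each mode sin(nη) decays as exp(-n²σ/2) on ℝ, so w(η,σ) = Σ c_n exp(-n²σ/2) sin(nη) with c_2=1, c_3=1: w(η,σ) = exp(-2σ)sin(2η) + exp(-9σ/2)sin(3η).
Substituting back: u(ξ,t) = w(ξ + t, t).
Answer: u(ξ, t) = exp(-2t)sin(2t + 2ξ) + exp(-9t/2)sin(3t + 3ξ)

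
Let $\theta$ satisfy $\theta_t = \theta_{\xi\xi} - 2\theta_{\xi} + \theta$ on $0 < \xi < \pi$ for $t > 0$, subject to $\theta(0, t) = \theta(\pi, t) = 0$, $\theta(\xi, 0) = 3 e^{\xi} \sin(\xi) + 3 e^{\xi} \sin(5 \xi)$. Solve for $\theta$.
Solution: Substitute $\theta = e^{\xi}u$, i.e. $u = e^{-\xi}\theta$.
By the product rule, $\theta_{\xi} = e^{\xi}(u_{\xi} + u)$, $\theta_{\xi\xi} = e^{\xi}(u_{\xi\xi} + 2u_{\xi} + u)$, $\theta_t = e^{\xi}u_t$.
Substituting into the PDE and dividing by $e^{\xi}$: $u_t = (u_{\xi\xi} + 2u_{\xi} + u) - 2(u_{\xi} + u) + u$.
The lower-order terms cancel, leaving the standard heat equation $u_t = u_{\xi\xi}$.
Initial data for $u$: $u(\xi,0) = e^{-\xi}\theta(\xi,0) = 3 \sin(\xi) + 3 \sin(5 \xi)$. The boundary conditions carry over: $u(0,t) = u(\pi,t) = 0$.
Solve for $u$:
  Using separation of variables $u = X(\xi)G(t)$:
  Eigenfunctions: $\sin(n\xi)$, $n = 1, 2, 3, \ldots$
  General solution: $u(\xi, t) = \sum c_n \sin(n\xi) e^{-n^2 t}$
  Matching $u(\xi,0) = 3 \sin(\xi) + 3 \sin(5 \xi)$ term by term: $c_1=3, c_5=3$.
Hence $u(\xi,t) = 3 e^{-t} \sin(\xi) + 3 e^{-25 t} \sin(5 \xi)$.
Transform back: $\theta(\xi,t) = e^{\xi}u(\xi,t)$.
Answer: $\theta(\xi, t) = 3 e^{\xi} e^{-t} \sin(\xi) + 3 e^{\xi} e^{-25 t} \sin(5 \xi)$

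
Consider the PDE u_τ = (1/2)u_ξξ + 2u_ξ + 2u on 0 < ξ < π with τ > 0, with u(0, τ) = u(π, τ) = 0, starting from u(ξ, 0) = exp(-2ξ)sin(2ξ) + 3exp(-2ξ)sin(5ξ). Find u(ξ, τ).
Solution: Substitute u = exp(-2ξ)w.
Then u_ξ = exp(-2ξ)(w_ξ - 2w), u_ξξ = exp(-2ξ)(w_ξξ - 4w_ξ + 4w), u_τ = exp(-2ξ)w_τ; substituting and dividing by exp(-2ξ), the lower-order terms cancel: w_τ = (1/2)w_ξξ (standard heat equation).
Data for w: w(ξ,0) = exp(2ξ)u(ξ,0) = sin(2ξ) + 3sin(5ξ). The boundary conditions carry over: w(0,τ) = w(π,τ) = 0.
Separating variables: w = Σ c_n exp(-n²τ/2) sin(nξ). From w(ξ,0) = sin(2ξ) + 3sin(5ξ): c_2=1, c_5=3.
So w(ξ,τ) = exp(-2τ)sin(2ξ) + 3exp(-25τ/2)sin(5ξ), and u(ξ,τ) = exp(-2ξ)w(ξ,τ).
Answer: u(ξ, τ) = exp(-2ξ)exp(-2τ)sin(2ξ) + 3exp(-2ξ)exp(-25τ/2)sin(5ξ)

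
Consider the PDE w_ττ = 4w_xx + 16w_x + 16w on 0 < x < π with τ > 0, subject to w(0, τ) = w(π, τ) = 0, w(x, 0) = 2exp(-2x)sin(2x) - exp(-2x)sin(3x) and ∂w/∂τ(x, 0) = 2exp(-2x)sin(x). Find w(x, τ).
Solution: Substitute w = exp(-2x)u, i.e. u = exp(2x)w.
By the product rule, w_x = exp(-2x)(u_x - 2u), w_xx = exp(-2x)(u_xx - 4u_x + 4u), w_ττ = exp(-2x)u_ττ.
Substituting into the PDE and dividing by exp(-2x): u_ττ = 4(u_xx - 4u_x + 4u) + 16(u_x - 2u) + 16u.
The lower-order terms cancel, leaving the standard wave equation u_ττ = 4u_xx.
Initial data for u: u(x,0) = exp(2x)w(x,0) = 2sin(2x) - sin(3x); u_τ(x,0) = exp(2x)w_τ(x,0) = 2sin(x). The boundary conditions carry over: u(0,τ) = u(π,τ) = 0.
Solve for u:
  Using separation of variables u = X(x)T(τ):
  Eigenfunctions: sin(nx), n = 1, 2, 3, ...
  General solution: u(x, τ) = Σ [A_n cos(2n τ) + B_n sin(2n τ)] sin(nx)
  From u(x,0) = 2sin(2x) - sin(3x): A_2=2, A_3=-1. From u_τ(x,0) = 2sin(x), using u_τ(x,0) = Σ ω_n B_n sin(nx) with ω_n = 2n: B_1 = 2/2 = 1.
Hence u(x,τ) = sin(x)sin(2τ) + 2sin(2x)cos(4τ) - sin(3x)cos(6τ).
Transform back: w(x,τ) = exp(-2x)u(x,τ).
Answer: w(x, τ) = exp(-2x)sin(x)sin(2τ) + 2exp(-2x)sin(2x)cos(4τ) - exp(-2x)sin(3x)cos(6τ)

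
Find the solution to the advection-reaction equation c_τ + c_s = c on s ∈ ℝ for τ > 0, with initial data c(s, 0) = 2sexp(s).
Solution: Substitute c = exp(s)u.
Then c_s = exp(s)(u_s + u), c_τ = exp(s)u_τ; substituting and dividing by exp(s), the lower-order terms cancel: u_τ + u_s = 0 (standard advection equation).
Data for u: u(s,0) = exp(-s)c(s,0) = 2s.
By characteristics (ds/dτ = 1), u(s,τ) = f(s - τ) with f = u(·, 0).
So u(s,τ) = 2s - 2τ, and c(s,τ) = exp(s)u(s,τ).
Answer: c(s, τ) = 2sexp(s) - 2τexp(s)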